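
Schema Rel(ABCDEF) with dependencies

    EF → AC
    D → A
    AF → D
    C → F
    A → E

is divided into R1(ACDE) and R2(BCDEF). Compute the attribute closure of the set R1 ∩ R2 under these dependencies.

R1 ∩ R2 = {CDE}.
D → A applies, adding A
C → F applies, adding F
Closure: {ACDEF}.

ACDEF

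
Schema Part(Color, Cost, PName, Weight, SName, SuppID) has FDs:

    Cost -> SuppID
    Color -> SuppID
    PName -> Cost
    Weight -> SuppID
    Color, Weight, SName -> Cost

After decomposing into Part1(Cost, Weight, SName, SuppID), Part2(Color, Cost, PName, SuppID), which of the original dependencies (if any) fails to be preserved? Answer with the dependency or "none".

Color, Weight, SName -> Cost

Check Color, Weight, SName → Cost: no single fragment contains all of {Color, Cost, Weight, SName}, and the restricted closure of {Color, Weight, SName} across the fragments never reaches {Cost}.
Cost → SuppID is preserved.
Color → SuppID is preserved.
PName → Cost is preserved.
Weight → SuppID is preserved.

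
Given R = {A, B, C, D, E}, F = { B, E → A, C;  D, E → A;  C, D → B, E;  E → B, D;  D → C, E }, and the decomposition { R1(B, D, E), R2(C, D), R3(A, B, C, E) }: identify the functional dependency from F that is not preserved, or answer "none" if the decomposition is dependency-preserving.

none

B, E → A, C lies within R3.
D, E → A: restricted closure across fragments reaches A.
C, D → B, E: restricted closure across fragments reaches B, E.
E → B, D lies within R1.
D → C, E: restricted closure across fragments reaches C, E.
Every dependency is enforceable on the fragments, so the decomposition is dependency-preserving.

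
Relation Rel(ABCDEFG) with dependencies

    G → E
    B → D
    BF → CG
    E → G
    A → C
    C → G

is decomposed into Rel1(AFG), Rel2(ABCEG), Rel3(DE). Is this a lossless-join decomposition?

Chase test. Columns are ABCDEFG; row i has aⱼ where attribute j ∈ Reli, else bᵢⱼ.
Initial tableau (one row per fragment):
  row 1: a1 b12 b13 b14 b15 a6 a7
  row 2: a1 a2 a3 b24 a5 b26 a7
  row 3: b31 b32 b33 a4 a5 b36 b37
Rows 1 and 2 agree on G; apply G→E and equate their E entries.
Rows 1 and 3 agree on E; apply E→G and equate their G entries.
Rows 1 and 2 agree on A; apply A→C and equate their C entries.
No row becomes fully distinguished — the join is lossy.

No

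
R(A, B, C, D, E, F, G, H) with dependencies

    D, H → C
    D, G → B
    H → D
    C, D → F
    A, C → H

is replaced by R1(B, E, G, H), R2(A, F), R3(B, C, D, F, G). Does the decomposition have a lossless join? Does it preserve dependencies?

lossy and not dependency-preserving

Lossless test (chase): applying each FD to every pair of rows produces no changes in the tableau, so no row becomes fully distinguished — the join is lossy.
Dependency preservation: the restricted closure of {D, H} across the fragments never reaches {C}, so D, H → C cannot be enforced without a join — not preserved.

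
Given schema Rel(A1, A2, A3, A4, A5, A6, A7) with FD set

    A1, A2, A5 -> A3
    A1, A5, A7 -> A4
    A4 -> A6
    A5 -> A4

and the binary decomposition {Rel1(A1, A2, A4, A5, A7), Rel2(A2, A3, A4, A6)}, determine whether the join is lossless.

No

Common attributes: Rel1 ∩ Rel2 = {A2, A4}.
Closure of {A2, A4}: A4 → A6 applies, adding A6. So (A2, A4)⁺ = {A2, A4, A6}.
The closure contains neither all of Rel1 = {A1, A2, A4, A5, A7} nor all of Rel2 = {A2, A3, A4, A6}, so the common attributes are not a superkey of either fragment. The join is lossy.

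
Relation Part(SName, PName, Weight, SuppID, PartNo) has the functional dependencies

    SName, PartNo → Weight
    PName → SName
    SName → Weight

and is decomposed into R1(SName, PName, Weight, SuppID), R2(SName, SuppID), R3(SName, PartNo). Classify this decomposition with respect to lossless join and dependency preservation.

Lossless test (chase): Rows 1 and 2 agree on SName; apply SName→Weight and equate their Weight entries. Rows 1 and 3 agree on SName; apply SName→Weight and equate their Weight entries. No row becomes fully distinguished — the join is lossy.
Dependency preservation: SName, PartNo → Weight is not contained in any single fragment, but the restricted closure of its left-hand side across the fragments still reaches the right-hand side; the remaining FDs each lie inside some fragment. All dependencies are preserved.

lossy but dependency-preserving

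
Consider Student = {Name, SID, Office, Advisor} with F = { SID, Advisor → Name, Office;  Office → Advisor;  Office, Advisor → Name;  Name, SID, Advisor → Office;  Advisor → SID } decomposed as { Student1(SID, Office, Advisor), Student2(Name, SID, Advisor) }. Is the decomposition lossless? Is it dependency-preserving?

Lossless test: (SID, Advisor)⁺ = {Name, SID, Office, Advisor}, which contains all of one fragment — lossless.
Dependency preservation: SID, Advisor → Name, Office; Office, Advisor → Name; Name, SID, Advisor → Office are not contained in any single fragment, but the restricted closure of each left-hand side across the fragments still reaches the right-hand side; the remaining FDs each lie inside some fragment. All dependencies are preserved.

lossless and dependency-preserving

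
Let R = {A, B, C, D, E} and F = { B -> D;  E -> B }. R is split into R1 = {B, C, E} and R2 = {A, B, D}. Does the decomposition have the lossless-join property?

Common attributes: R1 ∩ R2 = {B}.
Closure of {B}: B → D applies, adding D. So (B)⁺ = {B, D}.
The closure contains neither all of R1 = {B, C, E} nor all of R2 = {A, B, D}, so the common attributes are not a superkey of either fragment. The join is lossy.

No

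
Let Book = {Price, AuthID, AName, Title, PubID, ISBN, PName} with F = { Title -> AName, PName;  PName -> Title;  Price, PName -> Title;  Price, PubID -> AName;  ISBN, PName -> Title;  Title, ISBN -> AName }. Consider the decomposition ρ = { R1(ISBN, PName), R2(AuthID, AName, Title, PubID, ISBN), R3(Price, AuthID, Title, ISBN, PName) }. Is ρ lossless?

Chase test. Columns are Price, AuthID, AName, Title, PubID, ISBN, PName; row i has aⱼ where attribute j ∈ Ri, else bᵢⱼ.
Initial tableau (one row per fragment):
  row 1: b11 b12 b13 b14 b15 a6 a7
  row 2: b21 a2 a3 a4 a5 a6 b27
  row 3: a1 a2 b33 a4 b35 a6 a7
Rows 2 and 3 agree on Title; apply Title→AName, PName and equate their AName, PName entries.
Rows 1 and 2 agree on PName; apply PName→Title and equate their Title entries.
Rows 1 and 2 agree on Title, ISBN; apply Title, ISBN→AName and equate their AName entries.
No row becomes fully distinguished — the join is lossy.

No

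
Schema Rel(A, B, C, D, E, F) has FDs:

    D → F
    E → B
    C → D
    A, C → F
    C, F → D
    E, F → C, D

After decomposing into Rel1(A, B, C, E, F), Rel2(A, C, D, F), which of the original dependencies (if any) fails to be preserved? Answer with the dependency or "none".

D → F lies within Rel2.
E → B lies within Rel1.
C → D lies within Rel2.
A, C → F lies within Rel1.
C, F → D lies within Rel2.
E, F → C, D: restricted closure across fragments reaches C, D.
Every dependency is enforceable on the fragments, so the decomposition is dependency-preserving.

none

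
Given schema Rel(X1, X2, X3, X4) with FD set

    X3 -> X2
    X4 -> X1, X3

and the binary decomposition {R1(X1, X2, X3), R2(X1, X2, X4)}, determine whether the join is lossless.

No

Common attributes: R1 ∩ R2 = {X1, X2}.
No dependency enlarges {X1, X2}, so (X1, X2)⁺ = {X1, X2}.
The closure contains neither all of R1 = {X1, X2, X3} nor all of R2 = {X1, X2, X4}, so the common attributes are not a superkey of either fragment. The join is lossy.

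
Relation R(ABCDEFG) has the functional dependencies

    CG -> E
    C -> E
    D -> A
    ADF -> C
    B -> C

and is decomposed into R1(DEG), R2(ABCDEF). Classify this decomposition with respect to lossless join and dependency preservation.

lossy but dependency-preserving

Lossless test: (DE)⁺ = {ADE}, which is a superkey of neither fragment — lossy.
Dependency preservation: CG → E is not contained in any single fragment, but the restricted closure of its left-hand side across the fragments still reaches the right-hand side; the remaining FDs each lie inside some fragment. All dependencies are preserved.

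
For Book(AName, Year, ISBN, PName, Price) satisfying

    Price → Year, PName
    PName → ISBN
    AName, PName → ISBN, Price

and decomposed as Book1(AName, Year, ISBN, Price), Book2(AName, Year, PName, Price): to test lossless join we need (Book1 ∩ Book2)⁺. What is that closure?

Book1 ∩ Book2 = {AName, Year, Price}.
Price → Year, PName applies, adding PName
PName → ISBN applies, adding ISBN
Closure: {AName, Year, ISBN, PName, Price}.

AName, Year, ISBN, PName, Price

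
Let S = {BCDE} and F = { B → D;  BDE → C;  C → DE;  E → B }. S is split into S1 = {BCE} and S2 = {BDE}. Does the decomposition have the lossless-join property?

Yes

Common attributes: S1 ∩ S2 = {BE}.
Closure of {BE}: B → D applies, adding D; BDE → C applies, adding C. So (BE)⁺ = {BCDE}.
This closure contains every attribute of S1, so S1 ∩ S2 → S1. The join is lossless.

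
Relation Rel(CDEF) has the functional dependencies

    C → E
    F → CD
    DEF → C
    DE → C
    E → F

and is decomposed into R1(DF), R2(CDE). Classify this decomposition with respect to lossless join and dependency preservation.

lossy and not dependency-preserving

Lossless test: (D)⁺ = {D}, which is a superkey of neither fragment — lossy.
Dependency preservation: the restricted closure of {F} across the fragments never reaches {CD}, so F → CD cannot be enforced without a join — not preserved.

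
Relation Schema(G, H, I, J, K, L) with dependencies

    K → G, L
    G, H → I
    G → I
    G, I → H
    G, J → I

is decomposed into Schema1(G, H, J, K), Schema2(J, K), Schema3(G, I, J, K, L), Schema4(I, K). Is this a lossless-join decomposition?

Yes

Chase test. Columns are G, H, I, J, K, L; row i has aⱼ where attribute j ∈ Schemai, else bᵢⱼ.
Initial tableau (one row per fragment):
  row 1: a1 a2 b13 a4 a5 b16
  row 2: b21 b22 b23 a4 a5 b26
  row 3: a1 b32 a3 a4 a5 a6
  row 4: b41 b42 a3 b44 a5 b46
Rows 1 and 2 agree on K; apply K→G, L and equate their G, L entries.
Rows 1 and 3 agree on K; apply K→G, L and equate their G, L entries.
Rows 1 and 4 agree on K; apply K→G, L and equate their G, L entries.
Rows 1 and 2 agree on G; apply G→I and equate their I entries.
Rows 1 and 3 agree on G; apply G→I and equate their I entries.
Rows 1 and 2 agree on G, I; apply G, I→H and equate their H entries.
Rows 1 and 3 agree on G, I; apply G, I→H and equate their H entries.
Rows 1 and 4 agree on G, I; apply G, I→H and equate their H entries.
Row 1 is now all distinguished symbols — the join is lossless.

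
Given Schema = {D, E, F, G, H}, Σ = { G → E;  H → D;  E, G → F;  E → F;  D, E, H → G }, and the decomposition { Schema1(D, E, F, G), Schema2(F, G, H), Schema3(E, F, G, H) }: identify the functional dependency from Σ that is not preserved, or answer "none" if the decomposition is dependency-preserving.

H → D

Check H → D: no single fragment contains all of {D, H}, and the restricted closure of {H} across the fragments never reaches {D}.
G → E is preserved.
E, G → F is preserved.
E → F is preserved.
D, E, H → G is preserved.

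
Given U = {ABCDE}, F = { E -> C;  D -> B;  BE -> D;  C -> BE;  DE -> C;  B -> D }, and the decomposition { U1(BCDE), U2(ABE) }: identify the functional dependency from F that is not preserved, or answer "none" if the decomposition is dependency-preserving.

none

E → C lies within U1.
D → B lies within U1.
BE → D lies within U1.
C → BE lies within U1.
DE → C lies within U1.
B → D lies within U1.
Every dependency is enforceable on the fragments, so the decomposition is dependency-preserving.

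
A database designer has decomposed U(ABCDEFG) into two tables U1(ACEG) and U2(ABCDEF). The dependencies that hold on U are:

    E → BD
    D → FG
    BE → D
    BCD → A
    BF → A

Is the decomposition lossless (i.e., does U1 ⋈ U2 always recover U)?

Yes

Common attributes: U1 ∩ U2 = {ACE}.
Closure of {ACE}: E → BD applies, adding BD; D → FG applies, adding FG. So (ACE)⁺ = {ABCDEFG}.
This closure contains every attribute of U1, so U1 ∩ U2 → U1. The join is lossless.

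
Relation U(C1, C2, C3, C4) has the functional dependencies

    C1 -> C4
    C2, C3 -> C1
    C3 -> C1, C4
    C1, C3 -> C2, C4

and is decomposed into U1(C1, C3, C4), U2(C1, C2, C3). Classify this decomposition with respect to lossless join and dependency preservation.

lossless and dependency-preserving

Lossless test: (C1, C3)⁺ = {C1, C2, C3, C4}, which contains all of one fragment — lossless.
Dependency preservation: C1, C3 → C2, C4 is not contained in any single fragment, but the restricted closure of its left-hand side across the fragments still reaches the right-hand side; the remaining FDs each lie inside some fragment. All dependencies are preserved.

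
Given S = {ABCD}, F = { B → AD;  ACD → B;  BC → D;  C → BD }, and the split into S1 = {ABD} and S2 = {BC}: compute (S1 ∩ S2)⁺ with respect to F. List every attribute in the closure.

S1 ∩ S2 = {B}.
B → AD applies, adding AD
Closure: {ABD}.

ABD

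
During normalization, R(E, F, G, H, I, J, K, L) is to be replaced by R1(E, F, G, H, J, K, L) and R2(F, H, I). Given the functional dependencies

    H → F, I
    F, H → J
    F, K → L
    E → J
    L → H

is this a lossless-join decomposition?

Yes

Common attributes: R1 ∩ R2 = {F, H}.
Closure of {F, H}: H → F, I applies, adding I; F, H → J applies, adding J. So (F, H)⁺ = {F, H, I, J}.
This closure contains every attribute of R2, so R1 ∩ R2 → R2. The join is lossless.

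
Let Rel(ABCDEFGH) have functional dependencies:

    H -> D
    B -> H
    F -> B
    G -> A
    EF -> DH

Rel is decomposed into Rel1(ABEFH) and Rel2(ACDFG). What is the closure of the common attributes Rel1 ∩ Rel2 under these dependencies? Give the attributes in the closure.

Rel1 ∩ Rel2 = {AF}.
F → B applies, adding B
B → H applies, adding H
H → D applies, adding D
Closure: {ABDFH}.

ABDFH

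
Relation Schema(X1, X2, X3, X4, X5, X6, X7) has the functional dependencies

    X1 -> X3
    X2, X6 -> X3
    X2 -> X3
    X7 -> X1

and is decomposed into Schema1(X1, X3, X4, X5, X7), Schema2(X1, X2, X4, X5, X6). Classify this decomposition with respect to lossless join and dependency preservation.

Lossless test: (X1, X4, X5)⁺ = {X1, X3, X4, X5}, which is a superkey of neither fragment — lossy.
Dependency preservation: the restricted closure of {X2, X6} across the fragments never reaches {X3}, so X2, X6 → X3 cannot be enforced without a join — not preserved.

lossy and not dependency-preserving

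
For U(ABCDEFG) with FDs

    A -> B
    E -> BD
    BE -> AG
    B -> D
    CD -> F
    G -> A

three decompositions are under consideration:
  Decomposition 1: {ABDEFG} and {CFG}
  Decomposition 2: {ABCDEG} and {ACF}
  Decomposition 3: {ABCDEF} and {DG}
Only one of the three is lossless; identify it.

Decomposition 1: common = {FG}, closure = {ABDFG} → lossy.
Decomposition 2: common = {AC}, closure = {ABCDF} → lossless.
Decomposition 3: common = {D}, closure = {D} → lossy.

Decomposition 2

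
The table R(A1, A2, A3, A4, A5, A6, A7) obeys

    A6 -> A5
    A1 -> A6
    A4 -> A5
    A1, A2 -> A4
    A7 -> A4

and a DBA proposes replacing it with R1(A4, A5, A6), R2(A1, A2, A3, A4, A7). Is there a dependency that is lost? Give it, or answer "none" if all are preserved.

Check A1 → A6: no single fragment contains all of {A1, A6}, and the restricted closure of {A1} across the fragments never reaches {A6}.
A6 → A5 is preserved.
A4 → A5 is preserved.
A1, A2 → A4 is preserved.
A7 → A4 is preserved.

A1 -> A6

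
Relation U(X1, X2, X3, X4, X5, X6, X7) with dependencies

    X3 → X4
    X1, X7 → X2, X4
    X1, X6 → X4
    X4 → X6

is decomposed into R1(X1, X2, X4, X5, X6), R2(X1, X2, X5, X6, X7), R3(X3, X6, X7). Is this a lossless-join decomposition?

No

Chase test. Columns are X1, X2, X3, X4, X5, X6, X7; row i has aⱼ where attribute j ∈ Ri, else bᵢⱼ.
Initial tableau (one row per fragment):
  row 1: a1 a2 b13 a4 a5 a6 b17
  row 2: a1 a2 b23 b24 a5 a6 a7
  row 3: b31 b32 a3 b34 b35 a6 a7
Rows 1 and 2 agree on X1, X6; apply X1, X6→X4 and equate their X4 entries.
No row becomes fully distinguished — the join is lossy.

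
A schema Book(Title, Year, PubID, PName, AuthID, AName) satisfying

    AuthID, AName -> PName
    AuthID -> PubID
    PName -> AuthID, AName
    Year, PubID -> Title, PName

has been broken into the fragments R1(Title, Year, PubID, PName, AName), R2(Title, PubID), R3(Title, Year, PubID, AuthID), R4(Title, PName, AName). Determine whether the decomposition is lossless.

Chase test. Columns are Title, Year, PubID, PName, AuthID, AName; row i has aⱼ where attribute j ∈ Ri, else bᵢⱼ.
Initial tableau (one row per fragment):
  row 1: a1 a2 a3 a4 b15 a6
  row 2: a1 b22 a3 b24 b25 b26
  row 3: a1 a2 a3 b34 a5 b36
  row 4: a1 b42 b43 a4 b45 a6
Rows 1 and 4 agree on PName; apply PName→AuthID, AName and equate their AuthID, AName entries.
Rows 1 and 3 agree on Year, PubID; apply Year, PubID→Title, PName and equate their Title, PName entries.
Rows 1 and 4 agree on AuthID; apply AuthID→PubID and equate their PubID entries.
Rows 1 and 3 agree on PName; apply PName→AuthID, AName and equate their AuthID, AName entries.
Row 1 is now all distinguished symbols — the join is lossless.

Yes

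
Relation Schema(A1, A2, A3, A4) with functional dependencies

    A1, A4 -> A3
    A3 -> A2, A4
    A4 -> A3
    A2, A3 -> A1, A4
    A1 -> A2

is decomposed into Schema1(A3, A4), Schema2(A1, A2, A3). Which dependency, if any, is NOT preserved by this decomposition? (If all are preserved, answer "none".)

A1, A4 → A3: restricted closure across fragments reaches A3.
A3 → A2, A4: restricted closure across fragments reaches A2, A4.
A4 → A3 lies within Schema1.
A2, A3 → A1, A4: restricted closure across fragments reaches A1, A4.
A1 → A2 lies within Schema2.
Every dependency is enforceable on the fragments, so the decomposition is dependency-preserving.

none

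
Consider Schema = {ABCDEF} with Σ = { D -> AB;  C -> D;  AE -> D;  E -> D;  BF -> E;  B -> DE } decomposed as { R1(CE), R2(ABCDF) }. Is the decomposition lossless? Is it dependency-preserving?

lossless but not dependency-preserving

Lossless test: (C)⁺ = {ABCDE}, which contains all of one fragment — lossless.
Dependency preservation: the restricted closure of {AE} across the fragments never reaches {D}, so AE → D cannot be enforced without a join — not preserved.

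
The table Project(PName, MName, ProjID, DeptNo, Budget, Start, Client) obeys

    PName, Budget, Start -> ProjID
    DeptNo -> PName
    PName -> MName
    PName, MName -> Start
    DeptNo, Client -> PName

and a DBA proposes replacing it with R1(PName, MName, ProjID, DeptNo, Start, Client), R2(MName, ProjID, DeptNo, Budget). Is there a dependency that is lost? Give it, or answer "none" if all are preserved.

PName, Budget, Start -> ProjID

Check PName, Budget, Start → ProjID: no single fragment contains all of {PName, ProjID, Budget, Start}, and the restricted closure of {PName, Budget, Start} across the fragments never reaches {ProjID}.
DeptNo → PName is preserved.
PName → MName is preserved.
PName, MName → Start is preserved.
DeptNo, Client → PName is preserved.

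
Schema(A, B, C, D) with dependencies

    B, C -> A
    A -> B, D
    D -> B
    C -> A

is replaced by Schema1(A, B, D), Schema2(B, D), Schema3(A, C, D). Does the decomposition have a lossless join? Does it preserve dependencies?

Lossless test (chase): Rows 1 and 3 agree on A; apply A→B, D and equate their B, D entries. Row 3 is now all distinguished symbols — the join is lossless.
Dependency preservation: B, C → A is not contained in any single fragment, but the restricted closure of its left-hand side across the fragments still reaches the right-hand side; the remaining FDs each lie inside some fragment. All dependencies are preserved.

lossless and dependency-preserving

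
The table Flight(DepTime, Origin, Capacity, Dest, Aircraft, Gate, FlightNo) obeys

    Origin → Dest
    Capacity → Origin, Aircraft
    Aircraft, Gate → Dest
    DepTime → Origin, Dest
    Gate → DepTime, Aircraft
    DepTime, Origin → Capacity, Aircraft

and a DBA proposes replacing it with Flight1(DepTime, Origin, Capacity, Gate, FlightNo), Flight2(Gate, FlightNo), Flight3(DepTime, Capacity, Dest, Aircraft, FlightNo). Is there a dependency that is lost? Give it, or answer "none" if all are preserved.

Origin → Dest

Check Origin → Dest: no single fragment contains all of {Origin, Dest}, and the restricted closure of {Origin} across the fragments never reaches {Dest}.
Capacity → Origin, Aircraft is preserved.
Aircraft, Gate → Dest is preserved.
DepTime → Origin, Dest is preserved.
Gate → DepTime, Aircraft is preserved.
DepTime, Origin → Capacity, Aircraft is preserved.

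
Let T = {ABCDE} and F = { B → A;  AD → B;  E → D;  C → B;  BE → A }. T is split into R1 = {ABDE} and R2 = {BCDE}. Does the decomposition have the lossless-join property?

Common attributes: R1 ∩ R2 = {BDE}.
Closure of {BDE}: B → A applies, adding A. So (BDE)⁺ = {ABDE}.
This closure contains every attribute of R1, so R1 ∩ R2 → R1. The join is lossless.

Yes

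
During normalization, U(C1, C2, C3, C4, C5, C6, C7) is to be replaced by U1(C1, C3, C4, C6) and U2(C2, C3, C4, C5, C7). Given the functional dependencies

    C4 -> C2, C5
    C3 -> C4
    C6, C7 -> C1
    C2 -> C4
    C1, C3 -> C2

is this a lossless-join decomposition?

No

Common attributes: U1 ∩ U2 = {C3, C4}.
Closure of {C3, C4}: C4 → C2, C5 applies, adding C2, C5. So (C3, C4)⁺ = {C2, C3, C4, C5}.
The closure contains neither all of U1 = {C1, C3, C4, C6} nor all of U2 = {C2, C3, C4, C5, C7}, so the common attributes are not a superkey of either fragment. The join is lossy.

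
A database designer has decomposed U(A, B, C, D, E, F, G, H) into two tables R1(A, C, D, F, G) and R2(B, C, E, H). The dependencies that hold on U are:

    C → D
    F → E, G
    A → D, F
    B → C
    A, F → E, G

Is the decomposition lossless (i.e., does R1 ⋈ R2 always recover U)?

No

Common attributes: R1 ∩ R2 = {C}.
Closure of {C}: C → D applies, adding D. So (C)⁺ = {C, D}.
The closure contains neither all of R1 = {A, C, D, F, G} nor all of R2 = {B, C, E, H}, so the common attributes are not a superkey of either fragment. The join is lossy.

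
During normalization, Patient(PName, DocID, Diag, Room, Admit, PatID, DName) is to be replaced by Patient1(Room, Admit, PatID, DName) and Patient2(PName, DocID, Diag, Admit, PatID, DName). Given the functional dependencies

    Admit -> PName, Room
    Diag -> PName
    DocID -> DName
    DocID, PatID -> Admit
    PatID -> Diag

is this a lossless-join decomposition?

Yes

Common attributes: Patient1 ∩ Patient2 = {Admit, PatID, DName}.
Closure of {Admit, PatID, DName}: Admit → PName, Room applies, adding PName, Room; PatID → Diag applies, adding Diag. So (Admit, PatID, DName)⁺ = {PName, Diag, Room, Admit, PatID, DName}.
This closure contains every attribute of Patient1, so Patient1 ∩ Patient2 → Patient1. The join is lossless.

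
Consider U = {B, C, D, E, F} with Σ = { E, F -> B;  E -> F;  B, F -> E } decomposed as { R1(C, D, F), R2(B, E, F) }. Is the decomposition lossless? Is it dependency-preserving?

Lossless test: (F)⁺ = {F}, which is a superkey of neither fragment — lossy.
Dependency preservation: every FD's attributes lie within a single fragment, so each can be enforced locally — preserved.

lossy but dependency-preserving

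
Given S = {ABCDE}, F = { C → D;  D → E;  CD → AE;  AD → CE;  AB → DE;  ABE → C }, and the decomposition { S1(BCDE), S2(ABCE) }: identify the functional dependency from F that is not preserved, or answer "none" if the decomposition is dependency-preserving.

Check AD → CE: no single fragment contains all of {ACDE}, and the restricted closure of {AD} across the fragments never reaches {CE}.
C → D is preserved.
D → E is preserved.
CD → AE is preserved.
AB → DE is preserved.
ABE → C is preserved.

AD → CE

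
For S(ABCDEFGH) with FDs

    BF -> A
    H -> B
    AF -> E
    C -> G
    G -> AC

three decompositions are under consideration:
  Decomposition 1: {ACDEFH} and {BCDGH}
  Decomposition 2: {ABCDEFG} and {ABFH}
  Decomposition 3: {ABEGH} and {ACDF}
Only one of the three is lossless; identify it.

Decomposition 1

Decomposition 1: common = {CDH}, closure = {ABCDGH} → lossless.
Decomposition 2: common = {ABF}, closure = {ABEF} → lossy.
Decomposition 3: common = {A}, closure = {A} → lossy.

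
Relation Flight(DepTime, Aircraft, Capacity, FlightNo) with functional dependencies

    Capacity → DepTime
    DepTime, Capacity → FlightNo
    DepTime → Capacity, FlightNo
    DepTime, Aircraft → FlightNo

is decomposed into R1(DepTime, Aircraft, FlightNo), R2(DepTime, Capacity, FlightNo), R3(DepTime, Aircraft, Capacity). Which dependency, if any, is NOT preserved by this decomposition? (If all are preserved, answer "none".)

none

Capacity → DepTime lies within R2.
DepTime, Capacity → FlightNo lies within R2.
DepTime → Capacity, FlightNo lies within R2.
DepTime, Aircraft → FlightNo lies within R1.
Every dependency is enforceable on the fragments, so the decomposition is dependency-preserving.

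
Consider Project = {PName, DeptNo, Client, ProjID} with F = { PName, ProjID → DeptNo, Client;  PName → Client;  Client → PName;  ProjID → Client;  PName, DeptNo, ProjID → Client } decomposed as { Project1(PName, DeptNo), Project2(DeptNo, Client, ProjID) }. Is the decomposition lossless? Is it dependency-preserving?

lossy and not dependency-preserving

Lossless test: (DeptNo)⁺ = {DeptNo}, which is a superkey of neither fragment — lossy.
Dependency preservation: the restricted closure of {PName} across the fragments never reaches {Client}, so PName → Client cannot be enforced without a join — not preserved.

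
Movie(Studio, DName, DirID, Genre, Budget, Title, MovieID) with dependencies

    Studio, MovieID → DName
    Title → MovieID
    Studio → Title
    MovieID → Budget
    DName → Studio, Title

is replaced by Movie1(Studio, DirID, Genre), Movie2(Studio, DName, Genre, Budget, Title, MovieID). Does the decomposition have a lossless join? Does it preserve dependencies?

lossless and dependency-preserving

Lossless test: (Studio, Genre)⁺ = {Studio, DName, Genre, Budget, Title, MovieID}, which contains all of one fragment — lossless.
Dependency preservation: every FD's attributes lie within a single fragment, so each can be enforced locally — preserved.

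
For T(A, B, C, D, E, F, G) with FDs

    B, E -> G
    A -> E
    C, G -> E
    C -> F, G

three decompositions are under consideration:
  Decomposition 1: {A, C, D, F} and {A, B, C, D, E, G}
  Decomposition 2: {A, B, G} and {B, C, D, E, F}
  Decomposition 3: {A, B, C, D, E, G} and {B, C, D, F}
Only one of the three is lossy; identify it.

Decomposition 1: common = {A, C, D}, closure = {A, C, D, E, F, G} → lossless.
Decomposition 2: common = {B}, closure = {B} → lossy.
Decomposition 3: common = {B, C, D}, closure = {B, C, D, E, F, G} → lossless.

Decomposition 2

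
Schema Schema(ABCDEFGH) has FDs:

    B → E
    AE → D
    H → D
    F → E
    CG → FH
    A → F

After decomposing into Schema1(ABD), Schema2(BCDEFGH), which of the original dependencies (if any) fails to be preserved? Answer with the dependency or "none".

A → F

Check A → F: no single fragment contains all of {AF}, and the restricted closure of {A} across the fragments never reaches {F}.
B → E is preserved.
AE → D is preserved.
H → D is preserved.
F → E is preserved.
CG → FH is preserved.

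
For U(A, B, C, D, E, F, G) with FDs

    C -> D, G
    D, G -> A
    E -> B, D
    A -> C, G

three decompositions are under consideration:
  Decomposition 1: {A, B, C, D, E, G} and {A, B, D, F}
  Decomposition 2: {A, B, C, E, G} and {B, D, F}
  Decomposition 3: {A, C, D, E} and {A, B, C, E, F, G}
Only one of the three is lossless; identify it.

Decomposition 3

Decomposition 1: common = {A, B, D}, closure = {A, B, C, D, G} → lossy.
Decomposition 2: common = {B}, closure = {B} → lossy.
Decomposition 3: common = {A, C, E}, closure = {A, B, C, D, E, G} → lossless.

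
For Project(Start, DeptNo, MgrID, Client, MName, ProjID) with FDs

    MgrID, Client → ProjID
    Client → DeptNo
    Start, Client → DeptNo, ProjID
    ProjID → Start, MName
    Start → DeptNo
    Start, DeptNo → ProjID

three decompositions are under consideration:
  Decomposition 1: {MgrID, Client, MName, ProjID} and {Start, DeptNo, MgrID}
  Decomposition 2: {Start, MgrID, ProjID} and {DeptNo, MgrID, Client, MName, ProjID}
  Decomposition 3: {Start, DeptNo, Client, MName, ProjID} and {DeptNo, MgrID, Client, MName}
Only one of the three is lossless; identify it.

Decomposition 1: common = {MgrID}, closure = {MgrID} → lossy.
Decomposition 2: common = {MgrID, ProjID}, closure = {Start, DeptNo, MgrID, MName, ProjID} → lossless.
Decomposition 3: common = {DeptNo, Client, MName}, closure = {DeptNo, Client, MName} → lossy.

Decomposition 2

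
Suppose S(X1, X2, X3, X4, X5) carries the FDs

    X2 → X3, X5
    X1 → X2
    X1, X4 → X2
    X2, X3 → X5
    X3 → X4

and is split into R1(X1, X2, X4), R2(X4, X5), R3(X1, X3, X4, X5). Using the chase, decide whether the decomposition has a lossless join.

Chase test. Columns are X1, X2, X3, X4, X5; row i has aⱼ where attribute j ∈ Ri, else bᵢⱼ.
Initial tableau (one row per fragment):
  row 1: a1 a2 b13 a4 b15
  row 2: b21 b22 b23 a4 a5
  row 3: a1 b32 a3 a4 a5
Rows 1 and 3 agree on X1; apply X1→X2 and equate their X2 entries.
Rows 1 and 3 agree on X2; apply X2→X3, X5 and equate their X3, X5 entries.
Row 1 is now all distinguished symbols — the join is lossless.

Yes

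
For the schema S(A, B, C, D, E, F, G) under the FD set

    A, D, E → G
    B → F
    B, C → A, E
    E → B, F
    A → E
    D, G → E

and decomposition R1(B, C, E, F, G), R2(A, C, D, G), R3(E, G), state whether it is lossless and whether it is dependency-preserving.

Lossless test (chase): Rows 1 and 3 agree on E; apply E→B, F and equate their B, F entries. No row becomes fully distinguished — the join is lossy.
Dependency preservation: the restricted closure of {B, C} across the fragments never reaches {A, E}, so B, C → A, E cannot be enforced without a join — not preserved.

lossy and not dependency-preserving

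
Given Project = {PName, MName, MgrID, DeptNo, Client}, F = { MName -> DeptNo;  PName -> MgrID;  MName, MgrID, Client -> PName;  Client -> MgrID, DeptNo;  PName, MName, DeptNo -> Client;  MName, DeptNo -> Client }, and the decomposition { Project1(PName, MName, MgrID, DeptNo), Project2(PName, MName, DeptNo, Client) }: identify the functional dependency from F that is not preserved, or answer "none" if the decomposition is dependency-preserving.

Client -> MgrID, DeptNo

Check Client → MgrID, DeptNo: no single fragment contains all of {MgrID, DeptNo, Client}, and the restricted closure of {Client} across the fragments never reaches {MgrID, DeptNo}.
MName → DeptNo is preserved.
PName → MgrID is preserved.
MName, MgrID, Client → PName is preserved.
PName, MName, DeptNo → Client is preserved.
MName, DeptNo → Client is preserved.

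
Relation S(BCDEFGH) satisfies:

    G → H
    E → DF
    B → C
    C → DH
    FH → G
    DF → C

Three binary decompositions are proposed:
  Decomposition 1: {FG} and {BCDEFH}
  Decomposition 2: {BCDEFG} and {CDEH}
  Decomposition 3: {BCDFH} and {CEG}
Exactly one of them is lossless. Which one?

Decomposition 2

Decomposition 1: common = {F}, closure = {F} → lossy.
Decomposition 2: common = {CDE}, closure = {CDEFGH} → lossless.
Decomposition 3: common = {C}, closure = {CDH} → lossy.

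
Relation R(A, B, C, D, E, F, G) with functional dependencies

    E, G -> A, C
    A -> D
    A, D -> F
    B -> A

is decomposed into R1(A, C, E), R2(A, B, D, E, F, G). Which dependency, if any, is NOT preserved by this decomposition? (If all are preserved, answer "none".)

E, G -> A, C

Check E, G → A, C: no single fragment contains all of {A, C, E, G}, and the restricted closure of {E, G} across the fragments never reaches {A, C}.
A → D is preserved.
A, D → F is preserved.
B → A is preserved.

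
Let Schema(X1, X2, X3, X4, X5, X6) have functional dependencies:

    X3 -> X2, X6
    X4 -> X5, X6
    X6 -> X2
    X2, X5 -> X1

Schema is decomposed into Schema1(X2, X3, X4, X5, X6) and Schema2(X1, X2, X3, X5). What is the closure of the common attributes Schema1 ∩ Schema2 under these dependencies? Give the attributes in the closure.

X1, X2, X3, X5, X6

Schema1 ∩ Schema2 = {X2, X3, X5}.
X3 → X2, X6 applies, adding X6
X2, X5 → X1 applies, adding X1
Closure: {X1, X2, X3, X5, X6}.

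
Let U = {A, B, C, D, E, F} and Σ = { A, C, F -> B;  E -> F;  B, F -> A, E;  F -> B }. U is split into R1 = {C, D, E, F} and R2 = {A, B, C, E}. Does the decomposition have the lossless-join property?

Common attributes: R1 ∩ R2 = {C, E}.
Closure of {C, E}: E → F applies, adding F; F → B applies, adding B; B, F → A, E applies, adding A. So (C, E)⁺ = {A, B, C, E, F}.
This closure contains every attribute of R2, so R1 ∩ R2 → R2. The join is lossless.

Yes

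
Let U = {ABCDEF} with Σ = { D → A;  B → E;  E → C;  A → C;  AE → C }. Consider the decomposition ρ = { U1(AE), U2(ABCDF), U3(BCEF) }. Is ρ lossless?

Yes

Chase test. Columns are ABCDEF; row i has aⱼ where attribute j ∈ Ui, else bᵢⱼ.
Initial tableau (one row per fragment):
  row 1: a1 b12 b13 b14 a5 b16
  row 2: a1 a2 a3 a4 b25 a6
  row 3: b31 a2 a3 b34 a5 a6
Rows 2 and 3 agree on B; apply B→E and equate their E entries.
Rows 1 and 2 agree on E; apply E→C and equate their C entries.
Row 2 is now all distinguished symbols — the join is lossless.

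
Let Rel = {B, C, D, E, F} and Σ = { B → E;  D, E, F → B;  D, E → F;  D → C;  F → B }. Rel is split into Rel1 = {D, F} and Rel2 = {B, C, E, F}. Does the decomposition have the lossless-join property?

Common attributes: Rel1 ∩ Rel2 = {F}.
Closure of {F}: F → B applies, adding B; B → E applies, adding E. So (F)⁺ = {B, E, F}.
The closure contains neither all of Rel1 = {D, F} nor all of Rel2 = {B, C, E, F}, so the common attributes are not a superkey of either fragment. The join is lossy.

No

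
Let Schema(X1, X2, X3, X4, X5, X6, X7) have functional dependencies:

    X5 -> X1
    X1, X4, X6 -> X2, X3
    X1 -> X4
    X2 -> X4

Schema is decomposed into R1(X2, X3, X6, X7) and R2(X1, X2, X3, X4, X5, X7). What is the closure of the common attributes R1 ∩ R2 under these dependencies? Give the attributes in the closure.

X2, X3, X4, X7

R1 ∩ R2 = {X2, X3, X7}.
X2 → X4 applies, adding X4
Closure: {X2, X3, X4, X7}.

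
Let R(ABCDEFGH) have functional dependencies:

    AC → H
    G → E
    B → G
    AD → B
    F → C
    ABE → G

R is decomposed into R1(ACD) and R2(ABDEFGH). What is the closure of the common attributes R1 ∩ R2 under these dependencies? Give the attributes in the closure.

ABDEG

R1 ∩ R2 = {AD}.
AD → B applies, adding B
B → G applies, adding G
G → E applies, adding E
Closure: {ABDEG}.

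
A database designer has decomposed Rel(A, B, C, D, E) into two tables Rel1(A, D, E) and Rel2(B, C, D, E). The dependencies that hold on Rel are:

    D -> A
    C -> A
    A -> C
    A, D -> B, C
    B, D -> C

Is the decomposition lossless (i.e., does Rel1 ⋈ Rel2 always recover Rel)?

Yes

Common attributes: Rel1 ∩ Rel2 = {D, E}.
Closure of {D, E}: D → A applies, adding A; A → C applies, adding C; A, D → B, C applies, adding B. So (D, E)⁺ = {A, B, C, D, E}.
This closure contains every attribute of Rel1, so Rel1 ∩ Rel2 → Rel1. The join is lossless.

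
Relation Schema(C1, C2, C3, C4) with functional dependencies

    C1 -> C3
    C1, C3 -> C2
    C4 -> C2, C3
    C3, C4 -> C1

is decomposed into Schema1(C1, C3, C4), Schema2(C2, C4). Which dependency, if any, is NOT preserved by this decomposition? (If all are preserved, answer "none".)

Check C1, C3 → C2: no single fragment contains all of {C1, C2, C3}, and the restricted closure of {C1, C3} across the fragments never reaches {C2}.
C1 → C3 is preserved.
C4 → C2, C3 is preserved.
C3, C4 → C1 is preserved.

C1, C3 -> C2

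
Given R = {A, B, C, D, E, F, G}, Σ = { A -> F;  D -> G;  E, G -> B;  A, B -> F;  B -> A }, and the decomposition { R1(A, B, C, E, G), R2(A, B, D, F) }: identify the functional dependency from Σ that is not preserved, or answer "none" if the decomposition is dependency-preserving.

D -> G

Check D → G: no single fragment contains all of {D, G}, and the restricted closure of {D} across the fragments never reaches {G}.
A → F is preserved.
E, G → B is preserved.
A, B → F is preserved.
B → A is preserved.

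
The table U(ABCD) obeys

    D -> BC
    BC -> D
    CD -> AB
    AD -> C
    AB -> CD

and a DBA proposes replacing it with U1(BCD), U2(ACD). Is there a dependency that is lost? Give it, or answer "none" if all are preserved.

Check AB → CD: no single fragment contains all of {ABCD}, and the restricted closure of {AB} across the fragments never reaches {CD}.
D → BC is preserved.
BC → D is preserved.
CD → AB is preserved.
AD → C is preserved.

AB -> CD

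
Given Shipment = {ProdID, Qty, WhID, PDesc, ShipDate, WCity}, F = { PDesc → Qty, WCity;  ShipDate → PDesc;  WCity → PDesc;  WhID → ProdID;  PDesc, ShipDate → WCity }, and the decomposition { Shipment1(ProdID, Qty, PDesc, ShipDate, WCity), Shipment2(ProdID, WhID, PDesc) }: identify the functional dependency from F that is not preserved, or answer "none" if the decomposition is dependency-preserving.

none

PDesc → Qty, WCity lies within Shipment1.
ShipDate → PDesc lies within Shipment1.
WCity → PDesc lies within Shipment1.
WhID → ProdID lies within Shipment2.
PDesc, ShipDate → WCity lies within Shipment1.
Every dependency is enforceable on the fragments, so the decomposition is dependency-preserving.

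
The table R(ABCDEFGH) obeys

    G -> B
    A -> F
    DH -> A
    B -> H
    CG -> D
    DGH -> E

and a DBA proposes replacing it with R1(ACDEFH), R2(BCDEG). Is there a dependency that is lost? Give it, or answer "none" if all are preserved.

Check B → H: no single fragment contains all of {BH}, and the restricted closure of {B} across the fragments never reaches {H}.
G → B is preserved.
A → F is preserved.
DH → A is preserved.
CG → D is preserved.
DGH → E is preserved.

B -> H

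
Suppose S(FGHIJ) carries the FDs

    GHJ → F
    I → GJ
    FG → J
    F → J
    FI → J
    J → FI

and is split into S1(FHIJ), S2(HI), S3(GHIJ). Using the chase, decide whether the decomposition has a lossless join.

Yes

Chase test. Columns are FGHIJ; row i has aⱼ where attribute j ∈ Si, else bᵢⱼ.
Initial tableau (one row per fragment):
  row 1: a1 b12 a3 a4 a5
  row 2: b21 b22 a3 a4 b25
  row 3: b31 a2 a3 a4 a5
Rows 1 and 2 agree on I; apply I→GJ and equate their GJ entries.
Rows 1 and 3 agree on I; apply I→GJ and equate their GJ entries.
Rows 1 and 2 agree on J; apply J→FI and equate their FI entries.
Rows 1 and 3 agree on J; apply J→FI and equate their FI entries.
Row 1 is now all distinguished symbols — the join is lossless.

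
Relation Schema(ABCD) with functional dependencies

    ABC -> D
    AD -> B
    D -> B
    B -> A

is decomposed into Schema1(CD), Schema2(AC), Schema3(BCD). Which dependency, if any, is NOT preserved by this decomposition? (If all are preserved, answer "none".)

Check B → A: no single fragment contains all of {AB}, and the restricted closure of {B} across the fragments never reaches {A}.
ABC → D is preserved.
AD → B is preserved.
D → B is preserved.

B -> A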